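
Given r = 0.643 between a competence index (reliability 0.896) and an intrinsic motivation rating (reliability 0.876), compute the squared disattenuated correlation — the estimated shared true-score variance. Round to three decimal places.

Disattenuated r = 0.643 / √(0.896 × 0.876) = 0.643 / 0.8859 = 0.7258.
Shared true-score variance = 0.7258² = 0.5268 ≈ 0.527.

0.527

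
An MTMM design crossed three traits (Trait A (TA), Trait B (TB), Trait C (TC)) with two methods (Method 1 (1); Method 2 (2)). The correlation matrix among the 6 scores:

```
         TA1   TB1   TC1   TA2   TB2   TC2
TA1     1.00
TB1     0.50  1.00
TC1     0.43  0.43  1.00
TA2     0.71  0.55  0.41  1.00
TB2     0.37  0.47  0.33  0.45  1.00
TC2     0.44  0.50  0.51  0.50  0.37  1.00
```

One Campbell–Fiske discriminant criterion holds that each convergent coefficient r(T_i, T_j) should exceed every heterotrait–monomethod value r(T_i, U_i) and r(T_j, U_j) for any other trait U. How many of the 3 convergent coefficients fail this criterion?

Each convergent coefficient versus the relevant comparison correlations:
TA (methods 1·2): 0.71 vs {0.50, 0.45, 0.43, 0.50} → pass.
TB (methods 1·2): 0.47 vs {0.50, 0.45, 0.43, 0.37} → fail.
TC (methods 1·2): 0.51 vs {0.43, 0.50, 0.43, 0.37} → pass.
1 of 3 fail.

1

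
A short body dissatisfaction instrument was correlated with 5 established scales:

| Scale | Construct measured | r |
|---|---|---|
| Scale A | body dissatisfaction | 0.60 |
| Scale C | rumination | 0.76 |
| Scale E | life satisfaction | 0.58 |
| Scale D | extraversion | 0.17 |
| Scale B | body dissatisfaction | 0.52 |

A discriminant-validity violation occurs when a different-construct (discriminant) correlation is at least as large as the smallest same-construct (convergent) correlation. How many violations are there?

Convergent (same construct = body dissatisfaction): Scale A, Scale B.
Smallest convergent = 0.52. Discriminant values: 0.76, 0.58, 0.17; count ≥ 0.52 → 2.

2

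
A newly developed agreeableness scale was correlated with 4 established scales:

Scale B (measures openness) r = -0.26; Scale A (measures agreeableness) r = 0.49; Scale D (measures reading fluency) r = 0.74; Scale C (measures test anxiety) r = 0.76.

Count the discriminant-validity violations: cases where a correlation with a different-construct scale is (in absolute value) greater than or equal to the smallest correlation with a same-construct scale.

2

Convergent (same construct = agreeableness): Scale A.
Smallest convergent = 0.49. Discriminant |r|: 0.26, 0.74, 0.76; count ≥ 0.49 → 2.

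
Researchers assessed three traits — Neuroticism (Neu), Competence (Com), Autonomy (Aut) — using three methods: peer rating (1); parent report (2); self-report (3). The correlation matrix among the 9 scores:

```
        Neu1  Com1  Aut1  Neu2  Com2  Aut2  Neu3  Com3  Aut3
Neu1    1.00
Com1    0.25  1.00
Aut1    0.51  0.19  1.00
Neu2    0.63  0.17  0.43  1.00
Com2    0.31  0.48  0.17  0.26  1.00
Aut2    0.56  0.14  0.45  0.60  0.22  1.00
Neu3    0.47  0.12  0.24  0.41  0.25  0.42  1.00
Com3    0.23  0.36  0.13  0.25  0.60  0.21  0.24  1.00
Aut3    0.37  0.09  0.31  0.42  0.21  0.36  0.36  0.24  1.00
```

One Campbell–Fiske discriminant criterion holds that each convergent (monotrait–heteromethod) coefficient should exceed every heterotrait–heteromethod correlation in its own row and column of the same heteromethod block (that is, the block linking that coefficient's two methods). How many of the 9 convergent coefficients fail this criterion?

4

Each convergent coefficient versus the relevant comparison correlations:
Neu (methods 1·2): 0.63 vs {0.31, 0.17, 0.56, 0.43} → pass.
Neu (methods 1·3): 0.47 vs {0.23, 0.12, 0.37, 0.24} → pass.
Neu (methods 2·3): 0.41 vs {0.25, 0.25, 0.42, 0.42} → fail.
Com (methods 1·2): 0.48 vs {0.17, 0.31, 0.14, 0.17} → pass.
Com (methods 1·3): 0.36 vs {0.12, 0.23, 0.09, 0.13} → pass.
Com (methods 2·3): 0.60 vs {0.25, 0.25, 0.21, 0.21} → pass.
Aut (methods 1·2): 0.45 vs {0.43, 0.56, 0.17, 0.14} → fail.
Aut (methods 1·3): 0.31 vs {0.24, 0.37, 0.13, 0.09} → fail.
Aut (methods 2·3): 0.36 vs {0.42, 0.42, 0.21, 0.21} → fail.
4 of 9 fail.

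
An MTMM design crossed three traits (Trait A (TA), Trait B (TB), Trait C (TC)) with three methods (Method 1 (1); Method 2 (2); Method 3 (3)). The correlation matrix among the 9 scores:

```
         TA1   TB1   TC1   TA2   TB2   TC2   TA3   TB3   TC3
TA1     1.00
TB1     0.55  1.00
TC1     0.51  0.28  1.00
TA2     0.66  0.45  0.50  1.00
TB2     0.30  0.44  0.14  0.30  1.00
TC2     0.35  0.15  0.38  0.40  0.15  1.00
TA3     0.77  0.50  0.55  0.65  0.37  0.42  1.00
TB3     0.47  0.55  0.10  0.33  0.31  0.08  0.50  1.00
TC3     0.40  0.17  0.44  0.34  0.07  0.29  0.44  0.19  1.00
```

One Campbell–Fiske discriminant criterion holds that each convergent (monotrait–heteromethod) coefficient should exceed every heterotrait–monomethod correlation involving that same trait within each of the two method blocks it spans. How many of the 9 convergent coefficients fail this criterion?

Convergent coefficients and their comparison sets:
TA (methods 1·2): 0.66 vs {0.55, 0.30, 0.51, 0.40} → pass.
TA (methods 1·3): 0.77 vs {0.55, 0.50, 0.51, 0.44} → pass.
TA (methods 2·3): 0.65 vs {0.30, 0.50, 0.40, 0.44} → pass.
TB (methods 1·2): 0.44 vs {0.55, 0.30, 0.28, 0.15} → fail.
TB (methods 1·3): 0.55 vs {0.55, 0.50, 0.28, 0.19} → fail.
TB (methods 2·3): 0.31 vs {0.30, 0.50, 0.15, 0.19} → fail.
TC (methods 1·2): 0.38 vs {0.51, 0.40, 0.28, 0.15} → fail.
TC (methods 1·3): 0.44 vs {0.51, 0.44, 0.28, 0.19} → fail.
TC (methods 2·3): 0.29 vs {0.40, 0.44, 0.15, 0.19} → fail.
6 of 9 fail.

6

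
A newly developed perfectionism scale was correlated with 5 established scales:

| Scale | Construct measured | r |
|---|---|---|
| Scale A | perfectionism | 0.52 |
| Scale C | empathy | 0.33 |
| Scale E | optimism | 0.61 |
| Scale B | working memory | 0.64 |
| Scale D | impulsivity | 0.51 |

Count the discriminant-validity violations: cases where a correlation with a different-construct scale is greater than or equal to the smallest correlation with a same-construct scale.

Convergent (same construct = perfectionism): Scale A.
Smallest convergent = 0.52. Discriminant values: 0.33, 0.61, 0.64, 0.51; count ≥ 0.52 → 2.

2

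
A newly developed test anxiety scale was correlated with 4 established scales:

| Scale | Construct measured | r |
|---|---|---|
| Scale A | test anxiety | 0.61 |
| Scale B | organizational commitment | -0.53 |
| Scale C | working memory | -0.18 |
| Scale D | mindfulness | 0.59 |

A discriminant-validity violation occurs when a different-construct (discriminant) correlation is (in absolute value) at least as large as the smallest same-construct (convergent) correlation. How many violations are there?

0

Convergent (same construct = test anxiety): Scale A.
Smallest convergent = 0.61. Discriminant |r|: 0.53, 0.18, 0.59; count ≥ 0.61 → 0.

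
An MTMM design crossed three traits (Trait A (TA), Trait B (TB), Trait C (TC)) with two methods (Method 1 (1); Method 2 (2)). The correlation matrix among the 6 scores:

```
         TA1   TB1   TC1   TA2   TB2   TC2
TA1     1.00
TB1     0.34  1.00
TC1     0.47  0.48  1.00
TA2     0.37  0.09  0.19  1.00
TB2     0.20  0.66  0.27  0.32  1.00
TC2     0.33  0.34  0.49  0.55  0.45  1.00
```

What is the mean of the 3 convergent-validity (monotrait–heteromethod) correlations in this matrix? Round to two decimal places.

Convergent values: 0.37, 0.66, 0.49; mean = 1.52/3 = 0.51.

0.51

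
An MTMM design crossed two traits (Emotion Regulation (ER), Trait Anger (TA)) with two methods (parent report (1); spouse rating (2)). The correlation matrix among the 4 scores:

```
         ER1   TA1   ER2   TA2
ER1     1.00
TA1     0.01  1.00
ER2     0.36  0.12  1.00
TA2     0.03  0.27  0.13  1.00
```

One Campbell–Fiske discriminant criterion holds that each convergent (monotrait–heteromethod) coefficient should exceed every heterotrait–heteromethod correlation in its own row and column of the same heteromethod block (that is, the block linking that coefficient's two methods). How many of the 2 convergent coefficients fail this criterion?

Each convergent coefficient versus the relevant comparison correlations:
ER (methods 1·2): 0.36 vs {0.03, 0.12} → pass.
TA (methods 1·2): 0.27 vs {0.12, 0.03} → pass.
0 of 2 fail.

0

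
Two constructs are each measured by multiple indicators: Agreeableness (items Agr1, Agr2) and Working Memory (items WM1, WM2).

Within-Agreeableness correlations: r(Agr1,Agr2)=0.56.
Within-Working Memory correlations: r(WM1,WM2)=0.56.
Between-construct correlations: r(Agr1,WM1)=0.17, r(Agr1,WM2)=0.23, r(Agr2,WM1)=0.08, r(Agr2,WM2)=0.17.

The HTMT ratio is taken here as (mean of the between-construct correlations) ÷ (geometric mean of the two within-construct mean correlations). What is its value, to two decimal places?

Between-construct mean = 0.65/4 = 0.1625.
Mean within-Agr = 0.56/1 = 0.5600; mean within-WM = 0.56/1 = 0.5600.
Geometric mean = √(0.5600 × 0.5600) = 0.5600.
HTMT = 0.1625 / 0.5600 = 0.29.

0.29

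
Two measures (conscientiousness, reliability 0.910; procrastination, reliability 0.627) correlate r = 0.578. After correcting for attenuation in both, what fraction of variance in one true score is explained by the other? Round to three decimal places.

Disattenuated r = 0.578 / √(0.910 × 0.627) = 0.578 / 0.7554 = 0.7652.
Shared true-score variance = 0.7652² = 0.5855 ≈ 0.586.

0.586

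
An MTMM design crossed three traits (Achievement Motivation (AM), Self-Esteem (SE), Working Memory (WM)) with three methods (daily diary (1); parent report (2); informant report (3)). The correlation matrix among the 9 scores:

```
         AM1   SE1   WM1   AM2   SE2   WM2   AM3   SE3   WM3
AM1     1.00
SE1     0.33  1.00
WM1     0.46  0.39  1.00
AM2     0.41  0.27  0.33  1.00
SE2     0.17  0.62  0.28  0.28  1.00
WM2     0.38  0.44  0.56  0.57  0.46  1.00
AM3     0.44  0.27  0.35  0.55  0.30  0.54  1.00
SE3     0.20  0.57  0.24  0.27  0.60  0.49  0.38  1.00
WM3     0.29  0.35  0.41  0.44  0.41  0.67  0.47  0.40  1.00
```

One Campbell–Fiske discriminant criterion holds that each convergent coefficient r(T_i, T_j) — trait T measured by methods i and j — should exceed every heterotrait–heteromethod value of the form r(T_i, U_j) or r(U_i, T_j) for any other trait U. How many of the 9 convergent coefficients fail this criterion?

0

Checking each validity diagonal entry against its comparison values:
AM (methods 1·2): 0.41 vs {0.17, 0.27, 0.38, 0.33} → pass.
AM (methods 1·3): 0.44 vs {0.20, 0.27, 0.29, 0.35} → pass.
AM (methods 2·3): 0.55 vs {0.27, 0.30, 0.44, 0.54} → pass.
SE (methods 1·2): 0.62 vs {0.27, 0.17, 0.44, 0.28} → pass.
SE (methods 1·3): 0.57 vs {0.27, 0.20, 0.35, 0.24} → pass.
SE (methods 2·3): 0.60 vs {0.30, 0.27, 0.41, 0.49} → pass.
WM (methods 1·2): 0.56 vs {0.33, 0.38, 0.28, 0.44} → pass.
WM (methods 1·3): 0.41 vs {0.35, 0.29, 0.24, 0.35} → pass.
WM (methods 2·3): 0.67 vs {0.54, 0.44, 0.49, 0.41} → pass.
0 of 9 fail.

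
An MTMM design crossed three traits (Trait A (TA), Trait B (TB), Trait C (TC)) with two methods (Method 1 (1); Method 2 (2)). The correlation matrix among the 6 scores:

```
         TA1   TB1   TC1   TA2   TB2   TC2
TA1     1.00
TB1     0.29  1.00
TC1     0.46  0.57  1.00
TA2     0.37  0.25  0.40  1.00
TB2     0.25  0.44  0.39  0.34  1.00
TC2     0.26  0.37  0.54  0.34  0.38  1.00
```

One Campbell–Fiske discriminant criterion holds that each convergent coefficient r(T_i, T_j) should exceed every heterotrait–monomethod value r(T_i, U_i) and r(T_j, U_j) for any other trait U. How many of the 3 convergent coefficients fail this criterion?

3

Convergent coefficients and their comparison sets:
TA (methods 1·2): 0.37 vs {0.29, 0.34, 0.46, 0.34} → fail.
TB (methods 1·2): 0.44 vs {0.29, 0.34, 0.57, 0.38} → fail.
TC (methods 1·2): 0.54 vs {0.46, 0.34, 0.57, 0.38} → fail.
3 of 3 fail.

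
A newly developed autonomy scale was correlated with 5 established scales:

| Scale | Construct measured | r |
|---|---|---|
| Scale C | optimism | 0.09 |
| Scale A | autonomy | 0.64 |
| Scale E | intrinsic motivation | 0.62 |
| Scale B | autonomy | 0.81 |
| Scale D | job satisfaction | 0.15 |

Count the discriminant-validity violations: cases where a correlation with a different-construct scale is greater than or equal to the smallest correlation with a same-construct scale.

Convergent (same construct = autonomy): Scale A, Scale B.
Smallest convergent = 0.64. Discriminant values: 0.09, 0.62, 0.15; count ≥ 0.64 → 0.

0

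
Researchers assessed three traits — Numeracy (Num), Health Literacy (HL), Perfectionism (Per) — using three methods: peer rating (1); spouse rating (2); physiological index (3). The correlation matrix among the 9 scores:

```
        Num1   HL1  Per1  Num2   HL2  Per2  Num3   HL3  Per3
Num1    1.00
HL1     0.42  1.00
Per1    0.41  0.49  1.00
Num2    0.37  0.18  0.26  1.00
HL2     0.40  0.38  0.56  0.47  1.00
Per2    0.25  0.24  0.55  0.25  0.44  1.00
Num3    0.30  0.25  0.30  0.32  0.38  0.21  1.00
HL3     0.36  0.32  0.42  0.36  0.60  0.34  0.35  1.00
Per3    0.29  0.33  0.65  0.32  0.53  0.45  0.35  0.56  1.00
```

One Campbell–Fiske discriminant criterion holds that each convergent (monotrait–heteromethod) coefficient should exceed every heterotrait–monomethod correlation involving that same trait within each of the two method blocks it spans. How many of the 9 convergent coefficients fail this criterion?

6

Each convergent coefficient versus the relevant comparison correlations:
Num (methods 1·2): 0.37 vs {0.42, 0.47, 0.41, 0.25} → fail.
Num (methods 1·3): 0.30 vs {0.42, 0.35, 0.41, 0.35} → fail.
Num (methods 2·3): 0.32 vs {0.47, 0.35, 0.25, 0.35} → fail.
HL (methods 1·2): 0.38 vs {0.42, 0.47, 0.49, 0.44} → fail.
HL (methods 1·3): 0.32 vs {0.42, 0.35, 0.49, 0.56} → fail.
HL (methods 2·3): 0.60 vs {0.47, 0.35, 0.44, 0.56} → pass.
Per (methods 1·2): 0.55 vs {0.41, 0.25, 0.49, 0.44} → pass.
Per (methods 1·3): 0.65 vs {0.41, 0.35, 0.49, 0.56} → pass.
Per (methods 2·3): 0.45 vs {0.25, 0.35, 0.44, 0.56} → fail.
6 of 9 fail.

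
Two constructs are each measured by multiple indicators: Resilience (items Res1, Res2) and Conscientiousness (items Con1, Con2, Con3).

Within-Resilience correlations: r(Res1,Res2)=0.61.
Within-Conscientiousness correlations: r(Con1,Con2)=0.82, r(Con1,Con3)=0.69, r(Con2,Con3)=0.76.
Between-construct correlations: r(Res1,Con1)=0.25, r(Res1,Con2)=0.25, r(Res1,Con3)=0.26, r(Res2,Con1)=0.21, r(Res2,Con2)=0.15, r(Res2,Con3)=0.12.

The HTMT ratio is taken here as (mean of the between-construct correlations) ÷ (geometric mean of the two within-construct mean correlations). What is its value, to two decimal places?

0.30

Mean heterotrait r = 1.24/6 = 0.2067.
Mean within-Res = 0.61/1 = 0.6100; mean within-Con = 2.27/3 = 0.7567.
Geometric mean = √(0.6100 × 0.7567) = 0.6794.
HTMT = 0.2067 / 0.6794 = 0.30.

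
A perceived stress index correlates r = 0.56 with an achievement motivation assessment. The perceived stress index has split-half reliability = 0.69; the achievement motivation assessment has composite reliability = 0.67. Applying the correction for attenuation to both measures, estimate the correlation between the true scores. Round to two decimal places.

0.82

r_true = r_obs / √(r_xx · r_yy) = 0.56 / √(0.69 × 0.67) = 0.56 / √0.4623 = 0.56 / 0.6799 ≈ 0.82.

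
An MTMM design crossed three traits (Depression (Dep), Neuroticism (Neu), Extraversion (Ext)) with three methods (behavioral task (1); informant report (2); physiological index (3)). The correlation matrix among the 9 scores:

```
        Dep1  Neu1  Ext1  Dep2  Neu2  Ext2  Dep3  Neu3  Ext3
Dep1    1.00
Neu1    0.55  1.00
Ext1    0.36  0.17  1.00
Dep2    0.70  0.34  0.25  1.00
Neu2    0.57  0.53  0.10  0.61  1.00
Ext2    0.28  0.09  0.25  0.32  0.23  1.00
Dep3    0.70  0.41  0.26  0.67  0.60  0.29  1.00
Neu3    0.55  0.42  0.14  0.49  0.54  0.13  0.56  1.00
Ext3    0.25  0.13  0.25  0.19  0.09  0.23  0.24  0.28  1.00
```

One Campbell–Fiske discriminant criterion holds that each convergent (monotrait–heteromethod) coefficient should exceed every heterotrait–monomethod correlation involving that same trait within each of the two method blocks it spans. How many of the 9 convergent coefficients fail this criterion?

6

Convergent coefficients and their comparison sets:
Dep (methods 1·2): 0.70 vs {0.55, 0.61, 0.36, 0.32} → pass.
Dep (methods 1·3): 0.70 vs {0.55, 0.56, 0.36, 0.24} → pass.
Dep (methods 2·3): 0.67 vs {0.61, 0.56, 0.32, 0.24} → pass.
Neu (methods 1·2): 0.53 vs {0.55, 0.61, 0.17, 0.23} → fail.
Neu (methods 1·3): 0.42 vs {0.55, 0.56, 0.17, 0.28} → fail.
Neu (methods 2·3): 0.54 vs {0.61, 0.56, 0.23, 0.28} → fail.
Ext (methods 1·2): 0.25 vs {0.36, 0.32, 0.17, 0.23} → fail.
Ext (methods 1·3): 0.25 vs {0.36, 0.24, 0.17, 0.28} → fail.
Ext (methods 2·3): 0.23 vs {0.32, 0.24, 0.23, 0.28} → fail.
6 of 9 fail.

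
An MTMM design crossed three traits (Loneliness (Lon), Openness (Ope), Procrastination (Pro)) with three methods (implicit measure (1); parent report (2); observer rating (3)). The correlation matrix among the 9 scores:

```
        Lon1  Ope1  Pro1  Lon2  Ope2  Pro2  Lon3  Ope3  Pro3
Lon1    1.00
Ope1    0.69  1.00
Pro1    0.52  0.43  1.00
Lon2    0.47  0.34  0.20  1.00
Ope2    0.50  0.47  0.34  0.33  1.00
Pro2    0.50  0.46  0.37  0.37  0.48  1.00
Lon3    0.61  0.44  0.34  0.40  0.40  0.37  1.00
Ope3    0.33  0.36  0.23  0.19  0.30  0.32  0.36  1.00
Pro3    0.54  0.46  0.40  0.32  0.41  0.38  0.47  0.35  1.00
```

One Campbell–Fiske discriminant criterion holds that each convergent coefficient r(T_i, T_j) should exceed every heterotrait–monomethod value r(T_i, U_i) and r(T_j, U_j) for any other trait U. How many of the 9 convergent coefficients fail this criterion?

9

Checking each validity diagonal entry against its comparison values:
Lon (methods 1·2): 0.47 vs {0.69, 0.33, 0.52, 0.37} → fail.
Lon (methods 1·3): 0.61 vs {0.69, 0.36, 0.52, 0.47} → fail.
Lon (methods 2·3): 0.40 vs {0.33, 0.36, 0.37, 0.47} → fail.
Ope (methods 1·2): 0.47 vs {0.69, 0.33, 0.43, 0.48} → fail.
Ope (methods 1·3): 0.36 vs {0.69, 0.36, 0.43, 0.35} → fail.
Ope (methods 2·3): 0.30 vs {0.33, 0.36, 0.48, 0.35} → fail.
Pro (methods 1·2): 0.37 vs {0.52, 0.37, 0.43, 0.48} → fail.
Pro (methods 1·3): 0.40 vs {0.52, 0.47, 0.43, 0.35} → fail.
Pro (methods 2·3): 0.38 vs {0.37, 0.47, 0.48, 0.35} → fail.
9 of 9 fail.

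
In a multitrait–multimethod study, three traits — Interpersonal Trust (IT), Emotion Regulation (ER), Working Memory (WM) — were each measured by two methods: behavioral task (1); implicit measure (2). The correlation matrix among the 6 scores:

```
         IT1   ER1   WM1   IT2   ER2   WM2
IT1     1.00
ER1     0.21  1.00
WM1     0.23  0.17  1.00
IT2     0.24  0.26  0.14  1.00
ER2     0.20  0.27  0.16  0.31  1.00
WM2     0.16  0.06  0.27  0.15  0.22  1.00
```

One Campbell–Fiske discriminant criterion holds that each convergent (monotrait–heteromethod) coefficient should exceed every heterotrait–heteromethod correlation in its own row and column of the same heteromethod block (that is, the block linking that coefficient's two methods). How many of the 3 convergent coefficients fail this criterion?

Convergent coefficients and their comparison sets:
IT (methods 1·2): 0.24 vs {0.20, 0.26, 0.16, 0.14} → fail.
ER (methods 1·2): 0.27 vs {0.26, 0.20, 0.06, 0.16} → pass.
WM (methods 1·2): 0.27 vs {0.14, 0.16, 0.16, 0.06} → pass.
1 of 3 fail.

1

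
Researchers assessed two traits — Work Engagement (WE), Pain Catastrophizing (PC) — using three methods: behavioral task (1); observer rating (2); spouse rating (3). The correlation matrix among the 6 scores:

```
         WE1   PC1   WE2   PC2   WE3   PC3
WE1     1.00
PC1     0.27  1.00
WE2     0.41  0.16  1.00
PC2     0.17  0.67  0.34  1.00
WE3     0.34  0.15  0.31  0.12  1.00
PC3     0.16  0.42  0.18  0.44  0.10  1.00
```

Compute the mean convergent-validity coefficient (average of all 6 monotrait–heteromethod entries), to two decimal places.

0.43

Convergent values: 0.41, 0.34, 0.31, 0.67, 0.42, 0.44; mean = 2.59/6 = 0.43.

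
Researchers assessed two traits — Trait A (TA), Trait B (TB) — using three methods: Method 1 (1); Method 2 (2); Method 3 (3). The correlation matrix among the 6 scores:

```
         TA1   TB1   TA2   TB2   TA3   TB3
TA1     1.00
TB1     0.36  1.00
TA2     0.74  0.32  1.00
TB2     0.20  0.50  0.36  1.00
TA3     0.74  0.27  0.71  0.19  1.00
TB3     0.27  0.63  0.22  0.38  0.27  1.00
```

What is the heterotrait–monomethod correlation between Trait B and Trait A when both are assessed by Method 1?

0.36

Different traits, same method: r(TB1, TA1) = 0.36.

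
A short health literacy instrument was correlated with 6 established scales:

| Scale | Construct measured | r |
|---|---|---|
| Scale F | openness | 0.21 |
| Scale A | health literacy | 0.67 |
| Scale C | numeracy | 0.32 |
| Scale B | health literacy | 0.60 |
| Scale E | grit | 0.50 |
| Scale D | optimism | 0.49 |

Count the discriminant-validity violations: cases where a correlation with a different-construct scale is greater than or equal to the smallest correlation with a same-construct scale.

0

Convergent (same construct = health literacy): Scale A, Scale B.
Smallest convergent = 0.60. Discriminant values: 0.21, 0.32, 0.50, 0.49; count ≥ 0.60 → 0.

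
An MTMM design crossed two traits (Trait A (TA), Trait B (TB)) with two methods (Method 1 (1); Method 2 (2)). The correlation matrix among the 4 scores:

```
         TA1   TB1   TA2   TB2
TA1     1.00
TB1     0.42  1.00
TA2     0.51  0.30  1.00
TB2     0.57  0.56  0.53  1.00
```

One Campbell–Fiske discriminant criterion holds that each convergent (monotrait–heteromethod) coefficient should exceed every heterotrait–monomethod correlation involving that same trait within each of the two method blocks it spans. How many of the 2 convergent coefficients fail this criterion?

1

Checking each validity diagonal entry against its comparison values:
TA (methods 1·2): 0.51 vs {0.42, 0.53} → fail.
TB (methods 1·2): 0.56 vs {0.42, 0.53} → pass.
1 of 2 fail.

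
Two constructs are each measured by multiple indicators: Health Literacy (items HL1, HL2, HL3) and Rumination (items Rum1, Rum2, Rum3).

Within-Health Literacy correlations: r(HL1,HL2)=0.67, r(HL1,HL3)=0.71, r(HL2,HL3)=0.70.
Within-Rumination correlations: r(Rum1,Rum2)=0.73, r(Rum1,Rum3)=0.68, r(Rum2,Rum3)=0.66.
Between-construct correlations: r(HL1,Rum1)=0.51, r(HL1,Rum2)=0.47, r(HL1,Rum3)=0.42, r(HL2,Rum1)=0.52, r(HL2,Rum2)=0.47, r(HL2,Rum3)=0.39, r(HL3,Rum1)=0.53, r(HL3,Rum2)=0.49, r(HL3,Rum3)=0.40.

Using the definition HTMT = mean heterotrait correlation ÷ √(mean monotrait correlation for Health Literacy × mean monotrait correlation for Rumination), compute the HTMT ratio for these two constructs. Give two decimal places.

Mean between = 4.20/9 = 0.4667.
Mean within-HL = 2.08/3 = 0.6933; mean within-Rum = 2.07/3 = 0.6900.
Geometric mean = √(0.6933 × 0.6900) = 0.6916.
HTMT = 0.4667 / 0.6916 = 0.67.

0.67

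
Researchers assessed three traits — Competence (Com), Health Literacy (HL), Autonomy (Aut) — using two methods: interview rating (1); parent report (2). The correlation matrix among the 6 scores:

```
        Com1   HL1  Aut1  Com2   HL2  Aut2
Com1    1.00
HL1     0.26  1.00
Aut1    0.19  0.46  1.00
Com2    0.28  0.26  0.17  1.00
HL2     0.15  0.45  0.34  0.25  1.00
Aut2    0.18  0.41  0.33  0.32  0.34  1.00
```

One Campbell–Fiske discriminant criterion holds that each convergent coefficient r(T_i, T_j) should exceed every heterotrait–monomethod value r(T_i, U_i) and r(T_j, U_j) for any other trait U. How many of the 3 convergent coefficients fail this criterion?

Each convergent coefficient versus the relevant comparison correlations:
Com (methods 1·2): 0.28 vs {0.26, 0.25, 0.19, 0.32} → fail.
HL (methods 1·2): 0.45 vs {0.26, 0.25, 0.46, 0.34} → fail.
Aut (methods 1·2): 0.33 vs {0.19, 0.32, 0.46, 0.34} → fail.
3 of 3 fail.

3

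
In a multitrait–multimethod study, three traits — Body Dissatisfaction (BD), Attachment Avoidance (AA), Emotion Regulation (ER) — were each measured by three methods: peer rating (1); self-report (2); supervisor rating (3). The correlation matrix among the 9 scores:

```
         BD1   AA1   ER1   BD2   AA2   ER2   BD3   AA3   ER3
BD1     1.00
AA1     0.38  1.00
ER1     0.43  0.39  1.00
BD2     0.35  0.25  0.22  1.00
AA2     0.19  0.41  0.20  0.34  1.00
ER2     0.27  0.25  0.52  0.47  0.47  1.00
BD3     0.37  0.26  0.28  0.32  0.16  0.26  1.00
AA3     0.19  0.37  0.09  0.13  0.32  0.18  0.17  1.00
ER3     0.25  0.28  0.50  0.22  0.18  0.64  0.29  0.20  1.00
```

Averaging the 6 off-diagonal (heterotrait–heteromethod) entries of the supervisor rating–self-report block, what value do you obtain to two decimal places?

HTHM values (method 3 × method 2): 0.16, 0.26, 0.13, 0.18, 0.22, 0.18; mean = 1.13/6 = 0.19.

0.19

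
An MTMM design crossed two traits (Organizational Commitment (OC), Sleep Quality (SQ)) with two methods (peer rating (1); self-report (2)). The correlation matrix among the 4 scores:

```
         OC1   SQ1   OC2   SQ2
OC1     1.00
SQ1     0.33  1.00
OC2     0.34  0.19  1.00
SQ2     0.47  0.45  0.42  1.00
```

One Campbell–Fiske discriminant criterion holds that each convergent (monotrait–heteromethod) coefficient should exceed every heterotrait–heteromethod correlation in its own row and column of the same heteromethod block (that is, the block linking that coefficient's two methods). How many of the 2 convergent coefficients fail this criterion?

Convergent coefficients and their comparison sets:
OC (methods 1·2): 0.34 vs {0.47, 0.19} → fail.
SQ (methods 1·2): 0.45 vs {0.19, 0.47} → fail.
2 of 2 fail.

2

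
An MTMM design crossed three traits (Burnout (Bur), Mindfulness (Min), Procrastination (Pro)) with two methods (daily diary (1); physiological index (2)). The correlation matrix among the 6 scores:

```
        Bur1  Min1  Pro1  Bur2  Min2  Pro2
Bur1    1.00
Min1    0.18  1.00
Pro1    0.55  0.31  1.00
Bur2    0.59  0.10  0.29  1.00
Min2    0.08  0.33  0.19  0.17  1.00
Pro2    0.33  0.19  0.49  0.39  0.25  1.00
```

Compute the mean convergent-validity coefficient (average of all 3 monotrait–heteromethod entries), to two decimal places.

Convergent values: 0.59, 0.33, 0.49; mean = 1.41/3 = 0.47.

0.47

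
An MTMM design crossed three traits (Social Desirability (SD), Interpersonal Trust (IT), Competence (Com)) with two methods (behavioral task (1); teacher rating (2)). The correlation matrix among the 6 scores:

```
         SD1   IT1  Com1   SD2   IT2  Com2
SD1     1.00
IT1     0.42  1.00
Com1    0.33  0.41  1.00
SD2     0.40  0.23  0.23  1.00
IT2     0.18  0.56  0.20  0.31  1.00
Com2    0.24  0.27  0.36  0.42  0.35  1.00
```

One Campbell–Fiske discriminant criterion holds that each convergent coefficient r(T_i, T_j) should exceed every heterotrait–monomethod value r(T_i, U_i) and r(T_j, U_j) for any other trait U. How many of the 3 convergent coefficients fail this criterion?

2

Convergent coefficients and their comparison sets:
SD (methods 1·2): 0.40 vs {0.42, 0.31, 0.33, 0.42} → fail.
IT (methods 1·2): 0.56 vs {0.42, 0.31, 0.41, 0.35} → pass.
Com (methods 1·2): 0.36 vs {0.33, 0.42, 0.41, 0.35} → fail.
2 of 3 fail.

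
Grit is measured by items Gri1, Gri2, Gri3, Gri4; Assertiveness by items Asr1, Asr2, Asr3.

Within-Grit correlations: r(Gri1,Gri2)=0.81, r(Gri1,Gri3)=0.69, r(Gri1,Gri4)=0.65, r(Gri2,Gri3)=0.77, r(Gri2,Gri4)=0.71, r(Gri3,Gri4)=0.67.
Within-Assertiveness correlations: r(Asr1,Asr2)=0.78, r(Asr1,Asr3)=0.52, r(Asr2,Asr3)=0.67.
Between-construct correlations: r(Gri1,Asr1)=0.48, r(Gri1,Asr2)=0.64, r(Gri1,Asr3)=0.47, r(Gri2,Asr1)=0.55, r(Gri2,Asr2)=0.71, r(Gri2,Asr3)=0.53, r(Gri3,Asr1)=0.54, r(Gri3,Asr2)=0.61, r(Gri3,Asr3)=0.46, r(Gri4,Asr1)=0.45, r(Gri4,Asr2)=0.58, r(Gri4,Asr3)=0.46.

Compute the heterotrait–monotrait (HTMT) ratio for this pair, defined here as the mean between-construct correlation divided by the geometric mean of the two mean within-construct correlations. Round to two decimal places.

0.79

Between-construct mean = 6.48/12 = 0.5400.
Mean within-Gri = 4.30/6 = 0.7167; mean within-Asr = 1.97/3 = 0.6567.
Geometric mean = √(0.7167 × 0.6567) = 0.6860.
HTMT = 0.5400 / 0.6860 = 0.79.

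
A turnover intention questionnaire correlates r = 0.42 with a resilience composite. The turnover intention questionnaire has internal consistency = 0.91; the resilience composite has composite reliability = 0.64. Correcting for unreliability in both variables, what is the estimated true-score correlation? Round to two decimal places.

0.55

r_true = r_obs / √(r_xx · r_yy) = 0.42 / √(0.91 × 0.64) = 0.42 / √0.5824 = 0.42 / 0.7632 ≈ 0.55.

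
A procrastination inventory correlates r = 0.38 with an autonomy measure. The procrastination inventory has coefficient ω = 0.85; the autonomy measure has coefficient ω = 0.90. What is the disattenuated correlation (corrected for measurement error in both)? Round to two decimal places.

0.43

r_true = r_obs / √(r_xx · r_yy) = 0.38 / √(0.85 × 0.90) = 0.38 / √0.7650 = 0.38 / 0.8746 ≈ 0.43.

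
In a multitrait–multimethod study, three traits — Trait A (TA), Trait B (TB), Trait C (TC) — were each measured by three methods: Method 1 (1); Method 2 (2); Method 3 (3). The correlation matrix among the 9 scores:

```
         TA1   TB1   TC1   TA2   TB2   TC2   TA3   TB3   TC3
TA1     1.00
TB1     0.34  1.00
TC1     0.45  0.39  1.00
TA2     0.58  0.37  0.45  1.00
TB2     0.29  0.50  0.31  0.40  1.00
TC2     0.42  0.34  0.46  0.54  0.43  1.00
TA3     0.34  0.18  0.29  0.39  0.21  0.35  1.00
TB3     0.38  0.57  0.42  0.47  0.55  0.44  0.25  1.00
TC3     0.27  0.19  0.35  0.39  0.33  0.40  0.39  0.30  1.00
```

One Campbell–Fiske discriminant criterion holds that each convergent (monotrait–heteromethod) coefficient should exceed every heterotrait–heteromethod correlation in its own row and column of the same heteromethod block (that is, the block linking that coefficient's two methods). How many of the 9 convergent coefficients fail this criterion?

4

Each convergent coefficient versus the relevant comparison correlations:
TA (methods 1·2): 0.58 vs {0.29, 0.37, 0.42, 0.45} → pass.
TA (methods 1·3): 0.34 vs {0.38, 0.18, 0.27, 0.29} → fail.
TA (methods 2·3): 0.39 vs {0.47, 0.21, 0.39, 0.35} → fail.
TB (methods 1·2): 0.50 vs {0.37, 0.29, 0.34, 0.31} → pass.
TB (methods 1·3): 0.57 vs {0.18, 0.38, 0.19, 0.42} → pass.
TB (methods 2·3): 0.55 vs {0.21, 0.47, 0.33, 0.44} → pass.
TC (methods 1·2): 0.46 vs {0.45, 0.42, 0.31, 0.34} → pass.
TC (methods 1·3): 0.35 vs {0.29, 0.27, 0.42, 0.19} → fail.
TC (methods 2·3): 0.40 vs {0.35, 0.39, 0.44, 0.33} → fail.
4 of 9 fail.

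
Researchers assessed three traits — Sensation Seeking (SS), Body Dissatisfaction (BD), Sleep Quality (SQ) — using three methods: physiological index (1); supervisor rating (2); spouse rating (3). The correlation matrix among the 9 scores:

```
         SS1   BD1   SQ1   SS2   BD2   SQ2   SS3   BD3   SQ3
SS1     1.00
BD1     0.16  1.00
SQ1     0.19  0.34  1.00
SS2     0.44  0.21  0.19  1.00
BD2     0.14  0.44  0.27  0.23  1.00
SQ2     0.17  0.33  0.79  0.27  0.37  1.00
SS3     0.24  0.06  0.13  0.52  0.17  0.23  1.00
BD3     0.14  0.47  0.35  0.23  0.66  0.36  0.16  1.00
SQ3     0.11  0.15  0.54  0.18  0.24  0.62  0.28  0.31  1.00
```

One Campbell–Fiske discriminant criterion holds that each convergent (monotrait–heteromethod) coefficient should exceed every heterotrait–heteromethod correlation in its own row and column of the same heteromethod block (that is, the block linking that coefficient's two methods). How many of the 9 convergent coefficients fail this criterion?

0

Each convergent coefficient versus the relevant comparison correlations:
SS (methods 1·2): 0.44 vs {0.14, 0.21, 0.17, 0.19} → pass.
SS (methods 1·3): 0.24 vs {0.14, 0.06, 0.11, 0.13} → pass.
SS (methods 2·3): 0.52 vs {0.23, 0.17, 0.18, 0.23} → pass.
BD (methods 1·2): 0.44 vs {0.21, 0.14, 0.33, 0.27} → pass.
BD (methods 1·3): 0.47 vs {0.06, 0.14, 0.15, 0.35} → pass.
BD (methods 2·3): 0.66 vs {0.17, 0.23, 0.24, 0.36} → pass.
SQ (methods 1·2): 0.79 vs {0.19, 0.17, 0.27, 0.33} → pass.
SQ (methods 1·3): 0.54 vs {0.13, 0.11, 0.35, 0.15} → pass.
SQ (methods 2·3): 0.62 vs {0.23, 0.18, 0.36, 0.24} → pass.
0 of 9 fail.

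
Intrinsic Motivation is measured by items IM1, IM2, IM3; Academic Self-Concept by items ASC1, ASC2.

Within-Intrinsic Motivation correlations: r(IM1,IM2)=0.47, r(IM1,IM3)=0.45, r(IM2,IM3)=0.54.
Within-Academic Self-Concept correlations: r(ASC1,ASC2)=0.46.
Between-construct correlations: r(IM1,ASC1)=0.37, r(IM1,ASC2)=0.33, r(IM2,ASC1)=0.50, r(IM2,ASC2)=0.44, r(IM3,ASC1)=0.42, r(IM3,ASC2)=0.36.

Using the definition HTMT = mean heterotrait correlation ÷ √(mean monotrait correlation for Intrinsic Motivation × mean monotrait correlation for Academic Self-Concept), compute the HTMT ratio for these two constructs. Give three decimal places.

Between-construct mean = 2.42/6 = 0.4033.
Mean within-IM = 1.46/3 = 0.4867; mean within-ASC = 0.46/1 = 0.4600.
Geometric mean = √(0.4867 × 0.4600) = 0.4732.
HTMT = 0.4033 / 0.4732 = 0.852.

0.852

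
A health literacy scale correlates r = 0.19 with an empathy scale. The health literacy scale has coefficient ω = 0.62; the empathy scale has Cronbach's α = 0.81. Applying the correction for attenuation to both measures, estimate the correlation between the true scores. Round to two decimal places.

0.27

r_true = r_obs / √(r_xx · r_yy) = 0.19 / √(0.62 × 0.81) = 0.19 / √0.5022 = 0.19 / 0.7087 ≈ 0.27.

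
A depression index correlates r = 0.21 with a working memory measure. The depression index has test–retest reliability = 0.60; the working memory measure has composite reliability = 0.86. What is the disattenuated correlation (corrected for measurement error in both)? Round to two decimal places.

0.29

r_true = r_obs / √(r_xx · r_yy) = 0.21 / √(0.60 × 0.86) = 0.21 / √0.5160 = 0.21 / 0.7183 ≈ 0.29.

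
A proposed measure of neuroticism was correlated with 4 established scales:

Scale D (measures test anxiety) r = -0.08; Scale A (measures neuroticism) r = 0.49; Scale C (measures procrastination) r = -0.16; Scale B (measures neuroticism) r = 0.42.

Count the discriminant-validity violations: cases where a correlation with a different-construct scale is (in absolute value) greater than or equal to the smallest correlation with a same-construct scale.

Convergent (same construct = neuroticism): Scale A, Scale B.
Smallest convergent = 0.42. Discriminant |r|: 0.08, 0.16; count ≥ 0.42 → 0.

0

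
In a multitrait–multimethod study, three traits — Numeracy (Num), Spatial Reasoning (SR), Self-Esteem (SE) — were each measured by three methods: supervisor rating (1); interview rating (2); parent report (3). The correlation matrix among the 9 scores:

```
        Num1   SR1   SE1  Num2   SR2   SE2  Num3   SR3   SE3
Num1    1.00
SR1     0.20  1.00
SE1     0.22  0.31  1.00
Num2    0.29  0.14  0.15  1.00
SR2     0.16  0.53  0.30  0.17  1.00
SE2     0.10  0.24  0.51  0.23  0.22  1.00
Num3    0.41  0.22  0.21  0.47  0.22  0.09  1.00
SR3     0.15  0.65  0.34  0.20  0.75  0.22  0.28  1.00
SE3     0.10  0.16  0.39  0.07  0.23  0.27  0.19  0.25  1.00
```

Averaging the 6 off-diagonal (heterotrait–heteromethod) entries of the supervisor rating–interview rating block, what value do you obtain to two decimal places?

HTHM values (method 1 × method 2): 0.16, 0.10, 0.14, 0.24, 0.15, 0.30; mean = 1.09/6 = 0.18.

0.18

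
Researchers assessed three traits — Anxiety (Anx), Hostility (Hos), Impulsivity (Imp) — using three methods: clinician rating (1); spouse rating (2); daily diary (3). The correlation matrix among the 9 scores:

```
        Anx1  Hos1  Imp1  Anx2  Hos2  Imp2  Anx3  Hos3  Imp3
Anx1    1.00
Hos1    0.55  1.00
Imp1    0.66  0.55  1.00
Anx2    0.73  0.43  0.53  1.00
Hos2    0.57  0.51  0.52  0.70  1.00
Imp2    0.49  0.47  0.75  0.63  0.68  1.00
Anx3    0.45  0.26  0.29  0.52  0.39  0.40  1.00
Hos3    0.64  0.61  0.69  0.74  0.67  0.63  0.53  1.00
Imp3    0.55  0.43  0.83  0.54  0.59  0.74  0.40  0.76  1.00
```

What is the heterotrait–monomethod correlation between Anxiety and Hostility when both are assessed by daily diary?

Different traits, same method: r(Anx3, Hos3) = 0.53.

0.53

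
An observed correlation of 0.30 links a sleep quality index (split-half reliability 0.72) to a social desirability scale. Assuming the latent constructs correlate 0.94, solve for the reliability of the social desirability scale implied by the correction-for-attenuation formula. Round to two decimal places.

0.14

r_true = r_obs / √(r_xx · r_yy) ⇒ 0.94 = 0.30 / √(0.72 · r_yy).
√(0.72 · r_yy) = 0.30 / 0.94 = 0.3191; 0.72 · r_yy = 0.1018; r_yy = 0.1018 / 0.72 ≈ 0.14.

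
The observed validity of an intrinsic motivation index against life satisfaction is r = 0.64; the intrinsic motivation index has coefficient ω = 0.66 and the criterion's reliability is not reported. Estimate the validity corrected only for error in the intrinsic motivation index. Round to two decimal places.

0.79

Single correction: r_c = r_obs / √r_xx = 0.64 / √0.66 = 0.64 / 0.8124 ≈ 0.79.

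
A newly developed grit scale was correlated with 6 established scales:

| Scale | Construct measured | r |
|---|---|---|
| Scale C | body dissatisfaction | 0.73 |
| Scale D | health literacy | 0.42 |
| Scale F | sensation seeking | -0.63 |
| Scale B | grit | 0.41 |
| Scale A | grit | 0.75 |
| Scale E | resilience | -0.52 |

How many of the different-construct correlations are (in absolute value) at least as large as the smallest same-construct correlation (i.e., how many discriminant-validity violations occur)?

Convergent (same construct = grit): Scale B, Scale A.
Smallest convergent = 0.41. Discriminant |r|: 0.73, 0.42, 0.63, 0.52; count ≥ 0.41 → 4.

4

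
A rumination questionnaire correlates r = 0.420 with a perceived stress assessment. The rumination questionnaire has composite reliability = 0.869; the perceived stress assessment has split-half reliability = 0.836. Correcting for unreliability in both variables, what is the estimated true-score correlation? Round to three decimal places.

0.493

r_true = r_obs / √(r_xx · r_yy) = 0.420 / √(0.869 × 0.836) = 0.420 / √0.726484 = 0.420 / 0.8523 ≈ 0.493.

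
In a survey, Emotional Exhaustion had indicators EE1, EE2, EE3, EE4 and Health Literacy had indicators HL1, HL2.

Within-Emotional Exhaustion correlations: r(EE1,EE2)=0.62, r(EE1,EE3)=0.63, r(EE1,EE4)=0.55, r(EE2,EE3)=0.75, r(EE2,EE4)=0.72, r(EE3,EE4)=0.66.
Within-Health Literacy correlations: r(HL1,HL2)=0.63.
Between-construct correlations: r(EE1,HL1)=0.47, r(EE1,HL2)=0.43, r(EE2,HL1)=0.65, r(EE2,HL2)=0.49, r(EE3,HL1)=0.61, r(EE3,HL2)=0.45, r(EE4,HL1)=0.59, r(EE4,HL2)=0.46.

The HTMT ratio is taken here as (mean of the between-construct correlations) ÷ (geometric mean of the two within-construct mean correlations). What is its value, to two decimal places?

0.81

Mean between = 4.15/8 = 0.5188.
Mean within-EE = 3.93/6 = 0.6550; mean within-HL = 0.63/1 = 0.6300.
Geometric mean = √(0.6550 × 0.6300) = 0.6424.
HTMT = 0.5188 / 0.6424 = 0.81.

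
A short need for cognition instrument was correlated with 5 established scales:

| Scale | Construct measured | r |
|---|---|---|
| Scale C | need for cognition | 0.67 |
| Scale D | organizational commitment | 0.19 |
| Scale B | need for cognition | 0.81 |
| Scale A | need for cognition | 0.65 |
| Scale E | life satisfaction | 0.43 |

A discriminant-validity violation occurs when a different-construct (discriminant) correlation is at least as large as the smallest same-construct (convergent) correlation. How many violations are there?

0

Convergent (same construct = need for cognition): Scale C, Scale B, Scale A.
Smallest convergent = 0.65. Discriminant values: 0.19, 0.43; count ≥ 0.65 → 0.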